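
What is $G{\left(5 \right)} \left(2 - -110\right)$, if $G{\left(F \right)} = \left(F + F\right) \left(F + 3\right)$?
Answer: $8960$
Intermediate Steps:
$G{\left(F \right)} = 2 F \left(3 + F\right)$
$G{\left(5 \right)} \left(2 - -110\right) = 2 \cdot 5 \left(3 + 5\right) \left(2 - -110\right) = 2 \cdot 5 \cdot 8 \left(2 + 110\right) = 80 \cdot 112 = 8960$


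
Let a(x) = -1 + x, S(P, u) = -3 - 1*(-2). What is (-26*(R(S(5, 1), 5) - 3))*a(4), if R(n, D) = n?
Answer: 312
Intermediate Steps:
S(P, u) = -1 (S(P, u) = -3 + 2 = -1)
(-26*(R(S(5, 1), 5) - 3))*a(4) = (-26*(-1 - 3))*(-1 + 4) = -26*(-4)*3 = 104*3 = 312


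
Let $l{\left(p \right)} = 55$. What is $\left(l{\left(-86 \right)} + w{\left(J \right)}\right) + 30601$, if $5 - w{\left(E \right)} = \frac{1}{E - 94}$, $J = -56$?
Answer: $\frac{4599151}{150} \approx 30661.0$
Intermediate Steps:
$w{\left(E \right)} = 5 - \frac{1}{-94 + E}$ ($w{\left(E \right)} = 5 - \frac{1}{E - 94} = 5 - \frac{1}{-94 + E}$)
$\left(l{\left(-86 \right)} + w{\left(J \right)}\right) + 30601 = \left(55 + \frac{-471 + 5 \left(-56\right)}{-94 - 56}\right) + 30601 = \left(55 + \frac{-471 - 280}{-150}\right) + 30601 = \left(55 - - \frac{751}{150}\right) + 30601 = \left(55 + \frac{751}{150}\right) + 30601 = \frac{9001}{150} + 30601 = \frac{4599151}{150}$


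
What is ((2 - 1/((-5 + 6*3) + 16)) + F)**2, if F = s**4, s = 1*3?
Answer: 5788836/841 ≈ 6883.3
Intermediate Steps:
s = 3
F = 81 (F = 3**4 = 81)
((2 - 1/((-5 + 6*3) + 16)) + F)**2 = ((2 - 1/((-5 + 6*3) + 16)) + 81)**2 = ((2 - 1/((-5 + 18) + 16)) + 81)**2 = ((2 - 1/(13 + 16)) + 81)**2 = ((2 - 1/29) + 81)**2 = (57/29 + 81)**2 = (2406/29)**2 = 5788836/841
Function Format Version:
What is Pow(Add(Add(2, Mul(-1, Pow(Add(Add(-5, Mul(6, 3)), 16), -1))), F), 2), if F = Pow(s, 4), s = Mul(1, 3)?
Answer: Rational(5788836, 841) ≈ 6883.3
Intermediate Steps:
s = 3
F = 81 (F = Pow(3, 4) = 81)
Pow(Add(Add(2, Mul(-1, Pow(Add(Add(-5, Mul(6, 3)), 16), -1))), F), 2) = Pow(Add(Add(2, Mul(-1, Pow(Add(Add(-5, Mul(6, 3)), 16), -1))), 81), 2) = Pow(Add(Add(2, Mul(-1, Pow(Add(Add(-5, 18), 16), -1))), 81), 2) = Pow(Add(Add(2, Mul(-1, Pow(Add(13, 16), -1))), 81), 2) = Pow(Add(Add(2, Mul(-1, Pow(29, -1))), 81), 2) = Pow(Add(Add(2, Mul(-1, Rational(1, 29))), 81), 2) = Pow(Add(Add(2, Rational(-1, 29)), 81), 2) = Pow(Add(Rational(57, 29), 81), 2) = Pow(Rational(2406, 29), 2) = Rational(5788836, 841)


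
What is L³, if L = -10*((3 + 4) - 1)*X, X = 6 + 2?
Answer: -110592000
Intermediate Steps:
X = 8
L = -480 (L = -10*((3 + 4) - 1)*8 = -10*(7 - 1)*8 = -60*8 = -10*48 = -480)
L³ = (-480)³ = -110592000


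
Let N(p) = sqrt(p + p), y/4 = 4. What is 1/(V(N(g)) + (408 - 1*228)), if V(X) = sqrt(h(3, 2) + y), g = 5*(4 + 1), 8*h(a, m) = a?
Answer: 1440/259069 - 2*sqrt(262)/259069 ≈ 0.0054334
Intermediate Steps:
y = 16 (y = 4*4 = 16)
h(a, m) = a/8
g = 25 (g = 5*5 = 25)
N(p) = sqrt(2)*sqrt(p) (N(p) = sqrt(2*p) = sqrt(2)*sqrt(p))
V(X) = sqrt(262)/4 (V(X) = sqrt((1/8)*3 + 16) = sqrt(3/8 + 16) = sqrt(131/8) = sqrt(262)/4)
1/(V(N(g)) + (408 - 1*228)) = 1/(sqrt(262)/4 + (408 - 1*228)) = 1/(sqrt(262)/4 + (408 - 228)) = 1/(sqrt(262)/4 + 180) = 1/(180 + sqrt(262)/4)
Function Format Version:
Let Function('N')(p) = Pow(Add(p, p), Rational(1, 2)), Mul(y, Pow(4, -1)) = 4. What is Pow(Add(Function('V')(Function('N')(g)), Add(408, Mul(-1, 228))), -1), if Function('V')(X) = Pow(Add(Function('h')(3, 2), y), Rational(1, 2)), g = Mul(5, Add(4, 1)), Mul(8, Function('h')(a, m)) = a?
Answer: Add(Rational(1440, 259069), Mul(Rational(-2, 259069), Pow(262, Rational(1, 2)))) ≈ 0.0054334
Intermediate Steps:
y = 16 (y = Mul(4, 4) = 16)
Function('h')(a, m) = Mul(Rational(1, 8), a)
g = 25 (g = Mul(5, 5) = 25)
Function('N')(p) = Mul(Pow(2, Rational(1, 2)), Pow(p, Rational(1, 2))) (Function('N')(p) = Pow(Mul(2, p), Rational(1, 2)) = Mul(Pow(2, Rational(1, 2)), Pow(p, Rational(1, 2))))
Function('V')(X) = Mul(Rational(1, 4), Pow(262, Rational(1, 2))) (Function('V')(X) = Pow(Add(Mul(Rational(1, 8), 3), 16), Rational(1, 2)) = Pow(Add(Rational(3, 8), 16), Rational(1, 2)) = Pow(Rational(131, 8), Rational(1, 2)) = Mul(Rational(1, 4), Pow(262, Rational(1, 2))))
Pow(Add(Function('V')(Function('N')(g)), Add(408, Mul(-1, 228))), -1) = Pow(Add(Mul(Rational(1, 4), Pow(262, Rational(1, 2))), Add(408, Mul(-1, 228))), -1) = Pow(Add(Mul(Rational(1, 4), Pow(262, Rational(1, 2))), Add(408, -228)), -1) = Pow(Add(Mul(Rational(1, 4), Pow(262, Rational(1, 2))), 180), -1) = Pow(Add(180, Mul(Rational(1, 4), Pow(262, Rational(1, 2)))), -1)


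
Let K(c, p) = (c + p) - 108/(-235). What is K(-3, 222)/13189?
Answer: 51573/3099415 ≈ 0.016640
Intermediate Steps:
K(c, p) = 108/235 + c + p (K(c, p) = (c + p) - 108*(-1/235) = (c + p) + 108/235 = 108/235 + c + p)
K(-3, 222)/13189 = (108/235 - 3 + 222)/13189 = (51573/235)*(1/13189) = 51573/3099415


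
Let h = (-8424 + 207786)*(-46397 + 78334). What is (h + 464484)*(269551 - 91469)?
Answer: 1133935118755596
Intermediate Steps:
h = 6367024194 (h = 199362*31937 = 6367024194)
(h + 464484)*(269551 - 91469) = (6367024194 + 464484)*(269551 - 91469) = 6367488678*178082 = 1133935118755596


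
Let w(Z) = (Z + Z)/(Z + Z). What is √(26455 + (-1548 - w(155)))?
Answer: √24906 ≈ 157.82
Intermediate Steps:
w(Z) = 1 (w(Z) = (2*Z)/((2*Z)) = (2*Z)*(1/(2*Z)) = 1)
√(26455 + (-1548 - w(155))) = √(26455 + (-1548 - 1*1)) = √(26455 + (-1548 - 1)) = √(26455 - 1549) = √24906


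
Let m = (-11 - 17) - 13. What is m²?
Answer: 1681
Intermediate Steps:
m = -41 (m = -28 - 13 = -41)
m² = (-41)² = 1681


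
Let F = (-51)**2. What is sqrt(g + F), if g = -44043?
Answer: I*sqrt(41442) ≈ 203.57*I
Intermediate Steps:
F = 2601
sqrt(g + F) = sqrt(-44043 + 2601) = sqrt(-41442) = I*sqrt(41442)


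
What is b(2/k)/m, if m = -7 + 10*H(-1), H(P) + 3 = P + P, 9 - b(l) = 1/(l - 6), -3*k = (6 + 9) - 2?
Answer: -769/4788 ≈ -0.16061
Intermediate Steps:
k = -13/3 (k = -((6 + 9) - 2)/3 = -(15 - 2)/3 = -⅓*13 = -13/3 ≈ -4.3333)
b(l) = 9 - 1/(-6 + l) (b(l) = 9 - 1/(l - 6) = 9 - 1/(-6 + l))
H(P) = -3 + 2*P (H(P) = -3 + (P + P) = -3 + 2*P)
m = -57 (m = -7 + 10*(-3 + 2*(-1)) = -7 + 10*(-3 - 2) = -7 + 10*(-5) = -7 - 50 = -57)
b(2/k)/m = ((-55 + 9*(2/(-13/3)))/(-6 + 2/(-13/3)))/(-57) = ((-55 + 9*(2*(-3/13)))/(-6 + 2*(-3/13)))*(-1/57) = ((-55 + 9*(-6/13))/(-6 - 6/13))*(-1/57) = ((-55 - 54/13)/(-84/13))*(-1/57) = -13/84*(-769/13)*(-1/57) = (769/84)*(-1/57) = -769/4788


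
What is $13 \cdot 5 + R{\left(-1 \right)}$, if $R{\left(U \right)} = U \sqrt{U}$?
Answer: $65 - i \approx 65.0 - 1.0 i$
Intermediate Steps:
$R{\left(U \right)} = U^{\frac{3}{2}}$
$13 \cdot 5 + R{\left(-1 \right)} = 13 \cdot 5 + \left(-1\right)^{\frac{3}{2}} = 65 - i$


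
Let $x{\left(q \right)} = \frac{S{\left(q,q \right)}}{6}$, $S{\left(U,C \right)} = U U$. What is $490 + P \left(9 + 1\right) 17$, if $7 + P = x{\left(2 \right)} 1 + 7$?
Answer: $\frac{1810}{3} \approx 603.33$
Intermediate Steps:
$S{\left(U,C \right)} = U^{2}$
$x{\left(q \right)} = \frac{q^{2}}{6}$
$P = \frac{2}{3}$ ($P = -7 + \left(\frac{2^{2}}{6} \cdot 1 + 7\right) = -7 + \left(\frac{1}{6} \cdot 4 \cdot 1 + 7\right) = -7 + \left(\frac{2}{3} \cdot 1 + 7\right) = -7 + \left(\frac{2}{3} + 7\right) = -7 + \frac{23}{3} = \frac{2}{3} \approx 0.66667$)
$490 + P \left(9 + 1\right) 17 = 490 + \frac{2 \left(9 + 1\right) 17}{3} = 490 + \frac{2 \cdot 10 \cdot 17}{3} = 490 + \frac{2}{3} \cdot 170 = 490 + \frac{340}{3} = \frac{1810}{3}$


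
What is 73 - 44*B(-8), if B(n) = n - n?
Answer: 73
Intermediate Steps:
B(n) = 0
73 - 44*B(-8) = 73 - 44*0 = 73 + 0 = 73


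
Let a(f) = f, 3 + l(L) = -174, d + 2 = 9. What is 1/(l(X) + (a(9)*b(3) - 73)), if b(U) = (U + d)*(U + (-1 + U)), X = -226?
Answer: 1/200 ≈ 0.0050000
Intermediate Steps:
d = 7 (d = -2 + 9 = 7)
l(L) = -177 (l(L) = -3 - 174 = -177)
b(U) = (-1 + 2*U)*(7 + U) (b(U) = (U + 7)*(U + (-1 + U)) = (7 + U)*(-1 + 2*U) = (-1 + 2*U)*(7 + U))
1/(l(X) + (a(9)*b(3) - 73)) = 1/(-177 + (9*(-7 + 2*3**2 + 13*3) - 73)) = 1/(-177 + (9*(-7 + 2*9 + 39) - 73)) = 1/(-177 + (9*(-7 + 18 + 39) - 73)) = 1/(-177 + (9*50 - 73)) = 1/(-177 + (450 - 73)) = 1/(-177 + 377) = 1/200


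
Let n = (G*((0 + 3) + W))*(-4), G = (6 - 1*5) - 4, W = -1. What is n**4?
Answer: 331776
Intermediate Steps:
G = -3 (G = (6 - 5) - 4 = 1 - 4 = -3)
n = 24 (n = -3*((0 + 3) - 1)*(-4) = -3*(3 - 1)*(-4) = -3*2*(-4) = -6*(-4) = 24)
n**4 = 24**4 = 331776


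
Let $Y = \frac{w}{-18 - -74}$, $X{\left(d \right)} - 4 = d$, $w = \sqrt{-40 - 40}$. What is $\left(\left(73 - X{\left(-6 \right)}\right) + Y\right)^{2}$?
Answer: $\frac{\left(1050 + i \sqrt{5}\right)^{2}}{196} \approx 5625.0 + 23.958 i$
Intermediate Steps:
$w = 4 i \sqrt{5}$ ($w = \sqrt{-80} = 4 i \sqrt{5} \approx 8.9443 i$)
$X{\left(d \right)} = 4 + d$
$Y = \frac{i \sqrt{5}}{14}$ ($Y = \frac{4 i \sqrt{5}}{-18 - -74} = \frac{4 i \sqrt{5}}{-18 + 74} = \frac{4 i \sqrt{5}}{56} = 4 i \sqrt{5} \cdot \frac{1}{56} = \frac{i \sqrt{5}}{14} \approx 0.15972 i$)
$\left(\left(73 - X{\left(-6 \right)}\right) + Y\right)^{2} = \left(\left(73 - \left(4 - 6\right)\right) + \frac{i \sqrt{5}}{14}\right)^{2} = \left(\left(73 - -2\right) + \frac{i \sqrt{5}}{14}\right)^{2} = \left(\left(73 + 2\right) + \frac{i \sqrt{5}}{14}\right)^{2} = \left(75 + \frac{i \sqrt{5}}{14}\right)^{2}$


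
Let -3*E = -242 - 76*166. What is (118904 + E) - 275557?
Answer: -152367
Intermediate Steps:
E = 4286 (E = -(-242 - 76*166)/3 = -(-242 - 12616)/3 = -⅓*(-12858) = 4286)
(118904 + E) - 275557 = (118904 + 4286) - 275557 = 123190 - 275557 = -152367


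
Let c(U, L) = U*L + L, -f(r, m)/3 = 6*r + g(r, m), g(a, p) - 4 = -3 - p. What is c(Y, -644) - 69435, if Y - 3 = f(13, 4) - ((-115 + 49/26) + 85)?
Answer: 712175/13 ≈ 54783.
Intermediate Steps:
g(a, p) = 1 - p (g(a, p) = 4 + (-3 - p) = 1 - p)
f(r, m) = -3 - 18*r + 3*m (f(r, m) = -3*(6*r + (1 - m)) = -3*(1 - m + 6*r) = -3 - 18*r + 3*m)
Y = -5041/26 (Y = 3 + ((-3 - 18*13 + 3*4) - ((-115 + 49/26) + 85)) = 3 + ((-3 - 234 + 12) - ((-115 + 49*(1/26)) + 85)) = 3 + (-225 - ((-115 + 49/26) + 85)) = 3 + (-225 - (-2941/26 + 85)) = 3 + (-225 - 1*(-731/26)) = 3 + (-225 + 731/26) = 3 - 5119/26 = -5041/26 ≈ -193.88)
c(U, L) = L + L*U (c(U, L) = L*U + L = L + L*U)
c(Y, -644) - 69435 = -644*(1 - 5041/26) - 69435 = -644*(-5015/26) - 69435 = 1614830/13 - 69435 = 712175/13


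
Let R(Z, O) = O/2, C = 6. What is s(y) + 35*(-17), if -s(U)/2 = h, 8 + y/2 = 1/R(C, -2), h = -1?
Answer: -593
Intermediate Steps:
R(Z, O) = O/2 (R(Z, O) = O*(½) = O/2)
y = -18 (y = -16 + 2/(((½)*(-2))) = -16 + 2/(-1) = -16 + 2*(-1) = -16 - 2 = -18)
s(U) = 2 (s(U) = -2*(-1) = 2)
s(y) + 35*(-17) = 2 + 35*(-17) = 2 - 595 = -593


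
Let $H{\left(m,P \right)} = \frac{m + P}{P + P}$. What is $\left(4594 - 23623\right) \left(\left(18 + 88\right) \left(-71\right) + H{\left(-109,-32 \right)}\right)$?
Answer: $\frac{9162901167}{64} \approx 1.4317 \cdot 10^{8}$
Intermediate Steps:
$H{\left(m,P \right)} = \frac{P + m}{2 P}$
$\left(4594 - 23623\right) \left(\left(18 + 88\right) \left(-71\right) + H{\left(-109,-32 \right)}\right) = \left(4594 - 23623\right) \left(\left(18 + 88\right) \left(-71\right) + \frac{-32 - 109}{2 \left(-32\right)}\right) = - 19029 \left(106 \left(-71\right) + \frac{1}{2} \left(- \frac{1}{32}\right) \left(-141\right)\right) = - 19029 \left(-7526 + \frac{141}{64}\right) = \left(-19029\right) \left(- \frac{481523}{64}\right) = \frac{9162901167}{64}$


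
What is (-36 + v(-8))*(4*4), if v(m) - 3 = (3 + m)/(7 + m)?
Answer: -448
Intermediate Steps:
v(m) = 3 + (3 + m)/(7 + m)
(-36 + v(-8))*(4*4) = (-36 + 4*(6 - 8)/(7 - 8))*(4*4) = (-36 + 4*(-2)/(-1))*16 = (-36 + 4*(-1)*(-2))*16 = (-36 + 8)*16 = -28*16 = -448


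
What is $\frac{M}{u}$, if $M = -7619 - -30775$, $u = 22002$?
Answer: $\frac{11578}{11001} \approx 1.0525$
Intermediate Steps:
$M = 23156$ ($M = -7619 + 30775 = 23156$)
$\frac{M}{u} = \frac{23156}{22002} = 23156 \cdot \frac{1}{22002} = \frac{11578}{11001}$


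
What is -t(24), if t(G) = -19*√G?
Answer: 38*√6 ≈ 93.081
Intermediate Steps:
-t(24) = -(-19)*√24 = -(-19)*2*√6 = -(-38)*√6 = 38*√6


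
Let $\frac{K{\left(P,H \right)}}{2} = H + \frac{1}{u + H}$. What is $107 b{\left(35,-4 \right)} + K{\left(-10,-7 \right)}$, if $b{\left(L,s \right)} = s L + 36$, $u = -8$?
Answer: $- \frac{167132}{15} \approx -11142.0$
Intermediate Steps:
$b{\left(L,s \right)} = 36 + L s$ ($b{\left(L,s \right)} = L s + 36 = 36 + L s$)
$K{\left(P,H \right)} = 2 H + \frac{2}{-8 + H}$ ($K{\left(P,H \right)} = 2 \left(H + \frac{1}{-8 + H}\right) = 2 H + \frac{2}{-8 + H}$)
$107 b{\left(35,-4 \right)} + K{\left(-10,-7 \right)} = 107 \left(36 + 35 \left(-4\right)\right) + \frac{2 \left(1 + \left(-7\right)^{2} - -56\right)}{-8 - 7} = 107 \left(36 - 140\right) + \frac{2 \left(1 + 49 + 56\right)}{-15} = 107 \left(-104\right) + 2 \left(- \frac{1}{15}\right) 106 = -11128 - \frac{212}{15} = - \frac{167132}{15}$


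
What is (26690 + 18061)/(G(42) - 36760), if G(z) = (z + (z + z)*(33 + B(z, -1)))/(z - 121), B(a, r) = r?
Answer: -3535329/2906770 ≈ -1.2162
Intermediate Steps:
G(z) = 65*z/(-121 + z) (G(z) = (z + (z + z)*(33 - 1))/(z - 121) = (z + (2*z)*32)/(-121 + z) = (z + 64*z)/(-121 + z) = (65*z)/(-121 + z) = 65*z/(-121 + z))
(26690 + 18061)/(G(42) - 36760) = (26690 + 18061)/(65*42/(-121 + 42) - 36760) = 44751/(65*42/(-79) - 36760) = 44751/(65*42*(-1/79) - 36760) = 44751/(-2730/79 - 36760) = 44751/(-2906770/79) = 44751*(-79/2906770) = -3535329/2906770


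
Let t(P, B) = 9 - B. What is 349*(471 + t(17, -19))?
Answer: 174151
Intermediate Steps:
349*(471 + t(17, -19)) = 349*(471 + (9 - 1*(-19))) = 349*(471 + (9 + 19)) = 349*(471 + 28) = 349*499 = 174151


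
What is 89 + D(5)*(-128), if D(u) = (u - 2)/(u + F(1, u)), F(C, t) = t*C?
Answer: 253/5 ≈ 50.600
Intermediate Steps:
F(C, t) = C*t
D(u) = (-2 + u)/(2*u) (D(u) = (u - 2)/(u + 1*u) = (-2 + u)/(u + u) = (-2 + u)/((2*u)) = (-2 + u)*(1/(2*u)) = (-2 + u)/(2*u))
89 + D(5)*(-128) = 89 + ((1/2)*(-2 + 5)/5)*(-128) = 89 + ((1/2)*(1/5)*3)*(-128) = 89 + (3/10)*(-128) = 89 - 192/5 = 253/5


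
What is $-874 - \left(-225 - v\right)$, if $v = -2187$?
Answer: $-2836$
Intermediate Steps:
$-874 - \left(-225 - v\right) = -874 - \left(-225 - -2187\right) = -874 - \left(-225 + 2187\right) = -874 - 1962 = -2836$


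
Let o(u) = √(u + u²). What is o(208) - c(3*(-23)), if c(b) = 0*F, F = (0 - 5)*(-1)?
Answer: 4*√2717 ≈ 208.50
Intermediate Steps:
F = 5 (F = -5*(-1) = 5)
c(b) = 0 (c(b) = 0*5 = 0)
o(208) - c(3*(-23)) = √(208*(1 + 208)) - 1*0 = √(208*209) + 0 = √43472 + 0 = 4*√2717 + 0 = 4*√2717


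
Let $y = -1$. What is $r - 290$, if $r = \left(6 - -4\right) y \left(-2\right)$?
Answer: $-270$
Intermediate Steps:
$r = 20$ ($r = \left(6 - -4\right) \left(-1\right) \left(-2\right) = \left(6 + 4\right) \left(-1\right) \left(-2\right) = 10 \left(-1\right) \left(-2\right) = \left(-10\right) \left(-2\right) = 20$)
$r - 290 = 20 - 290 = -270$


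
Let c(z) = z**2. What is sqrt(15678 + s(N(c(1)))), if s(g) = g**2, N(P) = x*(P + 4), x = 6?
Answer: 3*sqrt(1842) ≈ 128.76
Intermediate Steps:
N(P) = 24 + 6*P (N(P) = 6*(P + 4) = 6*(4 + P) = 24 + 6*P)
sqrt(15678 + s(N(c(1)))) = sqrt(15678 + (24 + 6*1**2)**2) = sqrt(15678 + (24 + 6*1)**2) = sqrt(15678 + (24 + 6)**2) = sqrt(15678 + 30**2) = sqrt(15678 + 900) = sqrt(16578) = 3*sqrt(1842)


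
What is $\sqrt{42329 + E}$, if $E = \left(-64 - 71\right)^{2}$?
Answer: $\sqrt{60554} \approx 246.08$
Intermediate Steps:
$E = 18225$ ($E = \left(-135\right)^{2} = 18225$)
$\sqrt{42329 + E} = \sqrt{42329 + 18225} = \sqrt{60554}$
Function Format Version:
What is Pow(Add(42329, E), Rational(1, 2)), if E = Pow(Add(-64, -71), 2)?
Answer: Pow(60554, Rational(1, 2)) ≈ 246.08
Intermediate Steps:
E = 18225 (E = Pow(-135, 2) = 18225)
Pow(Add(42329, E), Rational(1, 2)) = Pow(Add(42329, 18225), Rational(1, 2)) = Pow(60554, Rational(1, 2))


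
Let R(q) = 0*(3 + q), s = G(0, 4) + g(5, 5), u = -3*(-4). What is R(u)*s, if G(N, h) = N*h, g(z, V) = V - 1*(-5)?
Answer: 0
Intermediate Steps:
g(z, V) = 5 + V (g(z, V) = V + 5 = 5 + V)
u = 12
s = 10 (s = 0*4 + (5 + 5) = 0 + 10 = 10)
R(q) = 0
R(u)*s = 0*10 = 0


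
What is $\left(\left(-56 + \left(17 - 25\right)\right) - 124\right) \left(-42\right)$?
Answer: $7896$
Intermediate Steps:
$\left(\left(-56 + \left(17 - 25\right)\right) - 124\right) \left(-42\right) = \left(\left(-56 - 8\right) - 124\right) \left(-42\right) = \left(-64 - 124\right) \left(-42\right) = \left(-188\right) \left(-42\right) = 7896$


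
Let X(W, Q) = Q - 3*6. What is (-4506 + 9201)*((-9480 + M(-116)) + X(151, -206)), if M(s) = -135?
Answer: -46194105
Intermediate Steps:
X(W, Q) = -18 + Q (X(W, Q) = Q - 18 = -18 + Q)
(-4506 + 9201)*((-9480 + M(-116)) + X(151, -206)) = (-4506 + 9201)*((-9480 - 135) + (-18 - 206)) = 4695*(-9615 - 224) = 4695*(-9839) = -46194105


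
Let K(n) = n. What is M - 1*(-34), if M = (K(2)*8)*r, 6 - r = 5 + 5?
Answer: -30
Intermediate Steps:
r = -4 (r = 6 - (5 + 5) = 6 - 1*10 = 6 - 10 = -4)
M = -64 (M = (2*8)*(-4) = 16*(-4) = -64)
M - 1*(-34) = -64 - 1*(-34) = -64 + 34 = -30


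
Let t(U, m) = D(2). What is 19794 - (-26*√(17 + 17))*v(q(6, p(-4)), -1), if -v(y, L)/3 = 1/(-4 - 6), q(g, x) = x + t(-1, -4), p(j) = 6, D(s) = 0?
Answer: 19794 + 39*√34/5 ≈ 19839.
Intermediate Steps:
t(U, m) = 0
q(g, x) = x (q(g, x) = x + 0 = x)
v(y, L) = 3/10 (v(y, L) = -3/(-4 - 6) = -3/(-10) = -3*(-⅒) = 3/10)
19794 - (-26*√(17 + 17))*v(q(6, p(-4)), -1) = 19794 - (-26*√(17 + 17))*3/10 = 19794 - (-26*√34)*3/10 = 19794 - (-39)*√34/5 = 19794 + 39*√34/5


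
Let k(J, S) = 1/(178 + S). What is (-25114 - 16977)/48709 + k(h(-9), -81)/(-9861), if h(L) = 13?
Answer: -40260805756/46590986553 ≈ -0.86413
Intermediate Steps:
(-25114 - 16977)/48709 + k(h(-9), -81)/(-9861) = (-25114 - 16977)/48709 + 1/((178 - 81)*(-9861)) = -42091*1/48709 - 1/9861/97 = -42091/48709 + (1/97)*(-1/9861) = -42091/48709 - 1/956517 = -40260805756/46590986553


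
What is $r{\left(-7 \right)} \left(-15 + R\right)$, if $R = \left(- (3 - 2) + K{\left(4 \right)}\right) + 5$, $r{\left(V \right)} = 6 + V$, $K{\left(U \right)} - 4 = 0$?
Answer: $7$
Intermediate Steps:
$K{\left(U \right)} = 4$ ($K{\left(U \right)} = 4 + 0 = 4$)
$R = 8$ ($R = \left(- (3 - 2) + 4\right) + 5 = \left(\left(-1\right) 1 + 4\right) + 5 = \left(-1 + 4\right) + 5 = 3 + 5 = 8$)
$r{\left(-7 \right)} \left(-15 + R\right) = \left(6 - 7\right) \left(-15 + 8\right) = \left(-1\right) \left(-7\right) = 7$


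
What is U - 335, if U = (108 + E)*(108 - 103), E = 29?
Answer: 350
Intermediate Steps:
U = 685 (U = (108 + 29)*(108 - 103) = 137*5 = 685)
U - 335 = 685 - 335 = 350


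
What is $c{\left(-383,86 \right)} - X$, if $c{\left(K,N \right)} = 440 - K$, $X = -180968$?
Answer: $181791$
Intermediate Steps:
$c{\left(-383,86 \right)} - X = \left(440 - -383\right) - -180968 = \left(440 + 383\right) + 180968 = 823 + 180968 = 181791$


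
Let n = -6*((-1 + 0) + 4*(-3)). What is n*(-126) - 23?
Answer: -9851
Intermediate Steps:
n = 78 (n = -6*(-1 - 12) = -6*(-13) = 78)
n*(-126) - 23 = 78*(-126) - 23 = -9828 - 23 = -9851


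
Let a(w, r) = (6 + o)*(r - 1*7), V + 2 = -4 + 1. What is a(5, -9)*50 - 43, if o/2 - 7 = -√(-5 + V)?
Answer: -16043 + 1600*I*√10 ≈ -16043.0 + 5059.6*I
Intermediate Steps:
V = -5 (V = -2 + (-4 + 1) = -2 - 3 = -5)
o = 14 - 2*I*√10 (o = 14 + 2*(-√(-5 - 5)) = 14 + 2*(-√(-10)) = 14 + 2*(-I*√10) = 14 - 2*I*√10 ≈ 14.0 - 6.3246*I)
a(w, r) = (-7 + r)*(20 - 2*I*√10) (a(w, r) = (6 + (14 - 2*I*√10))*(r - 1*7) = (20 - 2*I*√10)*(r - 7) = (20 - 2*I*√10)*(-7 + r) = (-7 + r)*(20 - 2*I*√10))
a(5, -9)*50 - 43 = (-140 + 20*(-9) + 14*I*√10 - 2*I*(-9)*√10)*50 - 43 = (-140 - 180 + 14*I*√10 + 18*I*√10)*50 - 43 = (-320 + 32*I*√10)*50 - 43 = (-16000 + 1600*I*√10) - 43 = -16043 + 1600*I*√10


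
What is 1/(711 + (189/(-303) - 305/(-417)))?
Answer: 42117/29949721 ≈ 0.0014063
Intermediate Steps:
1/(711 + (189/(-303) - 305/(-417))) = 1/(711 + (189*(-1/303) - 305*(-1/417))) = 1/(711 + (-63/101 + 305/417)) = 1/(711 + 4534/42117) = 1/(29949721/42117) = 42117/29949721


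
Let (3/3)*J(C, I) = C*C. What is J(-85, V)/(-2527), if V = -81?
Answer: -7225/2527 ≈ -2.8591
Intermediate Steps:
J(C, I) = C² (J(C, I) = C*C = C²)
J(-85, V)/(-2527) = (-85)²/(-2527) = 7225*(-1/2527) = -7225/2527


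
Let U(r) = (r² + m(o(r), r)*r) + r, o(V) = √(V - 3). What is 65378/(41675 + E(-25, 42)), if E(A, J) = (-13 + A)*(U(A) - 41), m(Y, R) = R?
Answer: -65378/3317 ≈ -19.710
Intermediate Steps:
o(V) = √(-3 + V)
U(r) = r + 2*r² (U(r) = (r² + r*r) + r = (r² + r²) + r = 2*r² + r = r + 2*r²)
E(A, J) = (-41 + A*(1 + 2*A))*(-13 + A) (E(A, J) = (-13 + A)*(A*(1 + 2*A) - 41) = (-13 + A)*(-41 + A*(1 + 2*A)) = (-41 + A*(1 + 2*A))*(-13 + A))
65378/(41675 + E(-25, 42)) = 65378/(41675 + (533 - 54*(-25) - 25*(-25)² + 2*(-25)³)) = 65378/(41675 + (533 + 1350 - 25*625 + 2*(-15625))) = 65378/(41675 + (533 + 1350 - 15625 - 31250)) = 65378/(41675 - 44992) = 65378/(-3317) = 65378*(-1/3317) = -65378/3317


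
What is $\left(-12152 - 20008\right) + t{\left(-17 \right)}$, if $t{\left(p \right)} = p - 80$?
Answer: $-32257$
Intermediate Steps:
$t{\left(p \right)} = -80 + p$ ($t{\left(p \right)} = p - 80 = -80 + p$)
$\left(-12152 - 20008\right) + t{\left(-17 \right)} = \left(-12152 - 20008\right) - 97 = -32160 - 97 = -32257$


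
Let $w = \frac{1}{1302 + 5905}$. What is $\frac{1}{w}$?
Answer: $7207$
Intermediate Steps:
$w = \frac{1}{7207} \approx 0.00013875$
$\frac{1}{w} = \frac{1}{\frac{1}{7207}} = 7207$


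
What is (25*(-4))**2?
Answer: 10000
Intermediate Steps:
(25*(-4))**2 = (-100)**2 = 10000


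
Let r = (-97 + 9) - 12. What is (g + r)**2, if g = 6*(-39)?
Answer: 111556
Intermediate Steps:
g = -234
r = -100 (r = -88 - 12 = -100)
(g + r)**2 = (-234 - 100)**2 = (-334)**2 = 111556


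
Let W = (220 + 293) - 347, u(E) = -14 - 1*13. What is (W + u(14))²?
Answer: 19321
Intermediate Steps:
u(E) = -27 (u(E) = -14 - 13 = -27)
W = 166 (W = 513 - 347 = 166)
(W + u(14))² = (166 - 27)² = 139² = 19321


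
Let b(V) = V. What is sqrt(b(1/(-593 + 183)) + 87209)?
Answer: sqrt(14659832490)/410 ≈ 295.31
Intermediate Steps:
sqrt(b(1/(-593 + 183)) + 87209) = sqrt(1/(-593 + 183) + 87209) = sqrt(1/(-410) + 87209) = sqrt(-1/410 + 87209) = sqrt(35755689/410) = sqrt(14659832490)/410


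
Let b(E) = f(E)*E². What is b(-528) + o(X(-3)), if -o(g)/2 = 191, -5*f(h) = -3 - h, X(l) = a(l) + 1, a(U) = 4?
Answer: -29272702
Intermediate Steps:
X(l) = 5 (X(l) = 4 + 1 = 5)
f(h) = ⅗ + h/5 (f(h) = -(-3 - h)/5 = ⅗ + h/5)
o(g) = -382 (o(g) = -2*191 = -382)
b(E) = E²*(⅗ + E/5) (b(E) = (⅗ + E/5)*E² = E²*(⅗ + E/5))
b(-528) + o(X(-3)) = (⅕)*(-528)²*(3 - 528) - 382 = (⅕)*278784*(-525) - 382 = -29272320 - 382 = -29272702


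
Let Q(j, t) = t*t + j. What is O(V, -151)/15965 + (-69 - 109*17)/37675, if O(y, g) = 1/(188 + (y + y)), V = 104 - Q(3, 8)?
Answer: -1607872317/31517624050 ≈ -0.051015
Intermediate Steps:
Q(j, t) = j + t² (Q(j, t) = t² + j = j + t²)
V = 37 (V = 104 - (3 + 8²) = 104 - (3 + 64) = 104 - 1*67 = 104 - 67 = 37)
O(y, g) = 1/(188 + 2*y)
O(V, -151)/15965 + (-69 - 109*17)/37675 = (1/(2*(94 + 37)))/15965 + (-69 - 109*17)/37675 = ((½)/131)*(1/15965) + (-69 - 1853)*(1/37675) = ((½)*(1/131))*(1/15965) - 1922*1/37675 = (1/262)*(1/15965) - 1922/37675 = 1/4182830 - 1922/37675 = -1607872317/31517624050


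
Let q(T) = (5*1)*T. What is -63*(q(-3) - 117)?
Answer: 8316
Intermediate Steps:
q(T) = 5*T
-63*(q(-3) - 117) = -63*(5*(-3) - 117) = -63*(-15 - 117) = -63*(-132) = 8316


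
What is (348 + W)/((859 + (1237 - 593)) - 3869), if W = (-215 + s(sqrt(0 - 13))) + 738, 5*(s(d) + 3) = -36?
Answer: -2152/5915 ≈ -0.36382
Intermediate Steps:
s(d) = -51/5 (s(d) = -3 + (1/5)*(-36) = -3 - 36/5 = -51/5)
W = 2564/5 (W = (-215 - 51/5) + 738 = -1126/5 + 738 = 2564/5 ≈ 512.80)
(348 + W)/((859 + (1237 - 593)) - 3869) = (348 + 2564/5)/((859 + (1237 - 593)) - 3869) = 4304/(5*((859 + 644) - 3869)) = 4304/(5*(1503 - 3869)) = (4304/5)/(-2366) = (4304/5)*(-1/2366) = -2152/5915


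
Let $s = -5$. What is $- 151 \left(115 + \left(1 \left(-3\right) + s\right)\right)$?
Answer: $-16157$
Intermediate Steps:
$- 151 \left(115 + \left(1 \left(-3\right) + s\right)\right) = - 151 \left(115 + \left(1 \left(-3\right) - 5\right)\right) = - 151 \left(115 - 8\right) = \left(-151\right) 107 = -16157$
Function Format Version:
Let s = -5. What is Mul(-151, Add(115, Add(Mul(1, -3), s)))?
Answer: -16157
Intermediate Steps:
Mul(-151, Add(115, Add(Mul(1, -3), s))) = Mul(-151, Add(115, Add(Mul(1, -3), -5))) = Mul(-151, Add(115, Add(-3, -5))) = Mul(-151, Add(115, -8)) = Mul(-151, 107) = -16157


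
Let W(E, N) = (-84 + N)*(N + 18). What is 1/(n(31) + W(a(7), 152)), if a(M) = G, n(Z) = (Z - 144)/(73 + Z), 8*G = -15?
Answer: 104/1202127 ≈ 8.6513e-5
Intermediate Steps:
G = -15/8 (G = (⅛)*(-15) = -15/8 ≈ -1.8750)
n(Z) = (-144 + Z)/(73 + Z)
a(M) = -15/8
W(E, N) = (-84 + N)*(18 + N)
1/(n(31) + W(a(7), 152)) = 1/((-144 + 31)/(73 + 31) + (-1512 + 152² - 66*152)) = 1/(-113/104 + (-1512 + 23104 - 10032)) = 1/((1/104)*(-113) + 11560) = 1/(-113/104 + 11560) = 1/(1202127/104) = 104/1202127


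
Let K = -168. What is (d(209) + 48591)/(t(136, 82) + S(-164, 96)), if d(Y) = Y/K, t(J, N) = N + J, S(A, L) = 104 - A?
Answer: 8163079/81648 ≈ 99.979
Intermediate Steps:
t(J, N) = J + N
d(Y) = -Y/168 (d(Y) = Y/(-168) = Y*(-1/168) = -Y/168)
(d(209) + 48591)/(t(136, 82) + S(-164, 96)) = (-1/168*209 + 48591)/((136 + 82) + (104 - 1*(-164))) = (-209/168 + 48591)/(218 + (104 + 164)) = 8163079/(168*(218 + 268)) = (8163079/168)/486 = (8163079/168)*(1/486) = 8163079/81648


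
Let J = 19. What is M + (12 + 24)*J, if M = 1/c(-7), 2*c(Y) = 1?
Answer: 686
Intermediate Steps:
c(Y) = ½ (c(Y) = (½)*1 = ½)
M = 2 (M = 1/(½) = 2)
M + (12 + 24)*J = 2 + (12 + 24)*19 = 2 + 36*19 = 2 + 684 = 686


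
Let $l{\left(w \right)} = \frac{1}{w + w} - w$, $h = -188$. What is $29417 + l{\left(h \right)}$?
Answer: $\frac{11131479}{376} \approx 29605.0$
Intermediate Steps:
$l{\left(w \right)} = \frac{1}{2 w} - w$
$29417 + l{\left(h \right)} = 29417 + \left(\frac{1}{2 \left(-188\right)} - -188\right) = 29417 + \left(\frac{1}{2} \left(- \frac{1}{188}\right) + 188\right) = 29417 + \left(- \frac{1}{376} + 188\right) = 29417 + \frac{70687}{376} = \frac{11131479}{376}$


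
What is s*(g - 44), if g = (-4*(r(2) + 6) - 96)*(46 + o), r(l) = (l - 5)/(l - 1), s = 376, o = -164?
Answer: 4775200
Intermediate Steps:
r(l) = (-5 + l)/(-1 + l)
g = 12744 (g = (-4*((-5 + 2)/(-1 + 2) + 6) - 96)*(46 - 164) = (-4*(-3/1 + 6) - 96)*(-118) = (-4*(1*(-3) + 6) - 96)*(-118) = (-4*(-3 + 6) - 96)*(-118) = (-4*3 - 96)*(-118) = (-12 - 96)*(-118) = -108*(-118) = 12744)
s*(g - 44) = 376*(12744 - 44) = 376*12700 = 4775200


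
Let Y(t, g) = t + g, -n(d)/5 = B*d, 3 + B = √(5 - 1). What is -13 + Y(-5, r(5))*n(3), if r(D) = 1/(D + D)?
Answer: -173/2 ≈ -86.500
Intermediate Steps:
r(D) = 1/(2*D)
B = -1 (B = -3 + √(5 - 1) = -3 + √4 = -3 + 2 = -1)
n(d) = 5*d (n(d) = -(-5)*d = 5*d)
Y(t, g) = g + t
-13 + Y(-5, r(5))*n(3) = -13 + ((½)/5 - 5)*(5*3) = -13 + ((½)*(⅕) - 5)*15 = -13 + (⅒ - 5)*15 = -13 - 49/10*15 = -13 - 147/2 = -173/2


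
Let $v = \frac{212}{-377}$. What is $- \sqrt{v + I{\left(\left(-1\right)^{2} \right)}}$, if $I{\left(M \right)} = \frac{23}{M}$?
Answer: $- \frac{\sqrt{3189043}}{377} \approx -4.7368$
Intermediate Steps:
$v = - \frac{212}{377}$ ($v = 212 \left(- \frac{1}{377}\right) = - \frac{212}{377} \approx -0.56233$)
$- \sqrt{v + I{\left(\left(-1\right)^{2} \right)}} = - \sqrt{- \frac{212}{377} + \frac{23}{\left(-1\right)^{2}}} = - \sqrt{- \frac{212}{377} + \frac{23}{1}} = - \sqrt{- \frac{212}{377} + 23 \cdot 1} = - \sqrt{- \frac{212}{377} + 23} = - \sqrt{\frac{8459}{377}} = - \frac{\sqrt{3189043}}{377}$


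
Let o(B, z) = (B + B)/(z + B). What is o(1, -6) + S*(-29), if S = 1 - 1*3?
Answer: 288/5 ≈ 57.600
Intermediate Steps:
S = -2 (S = 1 - 3 = -2)
o(B, z) = 2*B/(B + z) (o(B, z) = (2*B)/(B + z) = 2*B/(B + z))
o(1, -6) + S*(-29) = 2*1/(1 - 6) - 2*(-29) = 2*1/(-5) + 58 = 2*1*(-1/5) + 58 = -2/5 + 58 = 288/5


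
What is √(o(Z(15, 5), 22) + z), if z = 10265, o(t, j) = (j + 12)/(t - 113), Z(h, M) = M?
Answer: √3325758/18 ≈ 101.31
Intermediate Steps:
o(t, j) = (12 + j)/(-113 + t)
√(o(Z(15, 5), 22) + z) = √((12 + 22)/(-113 + 5) + 10265) = √(34/(-108) + 10265) = √(-1/108*34 + 10265) = √(-17/54 + 10265) = √(554293/54) = √3325758/18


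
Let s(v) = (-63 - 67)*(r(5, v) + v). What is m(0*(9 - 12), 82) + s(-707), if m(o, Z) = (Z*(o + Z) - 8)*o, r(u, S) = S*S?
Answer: -64888460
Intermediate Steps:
r(u, S) = S**2
m(o, Z) = o*(-8 + Z*(Z + o)) (m(o, Z) = (Z*(Z + o) - 8)*o = (-8 + Z*(Z + o))*o = o*(-8 + Z*(Z + o)))
s(v) = -130*v - 130*v**2 (s(v) = (-63 - 67)*(v**2 + v) = -130*(v + v**2) = -130*v - 130*v**2)
m(0*(9 - 12), 82) + s(-707) = (0*(9 - 12))*(-8 + 82**2 + 82*(0*(9 - 12))) + 130*(-707)*(-1 - 1*(-707)) = (0*(-3))*(-8 + 6724 + 82*(0*(-3))) + 130*(-707)*(-1 + 707) = 0*(-8 + 6724 + 82*0) + 130*(-707)*706 = 0*(-8 + 6724 + 0) - 64888460 = 0*6716 - 64888460 = 0 - 64888460 = -64888460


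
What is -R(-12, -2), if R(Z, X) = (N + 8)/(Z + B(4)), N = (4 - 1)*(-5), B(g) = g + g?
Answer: -7/4 ≈ -1.7500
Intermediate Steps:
B(g) = 2*g
N = -15 (N = 3*(-5) = -15)
R(Z, X) = -7/(8 + Z) (R(Z, X) = (-15 + 8)/(Z + 2*4) = -7/(Z + 8) = -7/(8 + Z))
-R(-12, -2) = -(-7)/(8 - 12) = -(-7)/(-4) = -(-7)*(-1)/4 = -1*7/4 = -7/4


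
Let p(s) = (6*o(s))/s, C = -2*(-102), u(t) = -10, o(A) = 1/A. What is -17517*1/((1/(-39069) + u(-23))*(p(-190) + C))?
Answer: 4117636232550/479534524091 ≈ 8.5867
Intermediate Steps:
C = 204
p(s) = 6/s² (p(s) = (6/s)/s = 6/s²)
-17517*1/((1/(-39069) + u(-23))*(p(-190) + C)) = -17517*1/((1/(-39069) - 10)*(6/(-190)² + 204)) = -17517*1/((-1/39069 - 10)*(6*(1/36100) + 204)) = -17517*(-39069/(390691*(3/18050 + 204))) = -17517/((3682203/18050)*(-390691/39069)) = -17517/(-479534524091/235065150) = -17517*(-235065150/479534524091) = 4117636232550/479534524091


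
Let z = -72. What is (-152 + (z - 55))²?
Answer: 77841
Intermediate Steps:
(-152 + (z - 55))² = (-152 + (-72 - 55))² = (-152 - 127)² = (-279)² = 77841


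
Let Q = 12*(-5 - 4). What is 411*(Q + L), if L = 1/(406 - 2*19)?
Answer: -16334373/368 ≈ -44387.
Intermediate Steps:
Q = -108 (Q = 12*(-9) = -108)
L = 1/368 (L = 1/(406 - 38) = 1/368 ≈ 0.0027174)
411*(Q + L) = 411*(-108 + 1/368) = 411*(-39743/368) = -16334373/368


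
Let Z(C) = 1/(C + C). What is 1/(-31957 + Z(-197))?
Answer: -394/12591059 ≈ -3.1292e-5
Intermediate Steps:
Z(C) = 1/(2*C)
1/(-31957 + Z(-197)) = 1/(-31957 + (½)/(-197)) = 1/(-31957 + (½)*(-1/197)) = 1/(-31957 - 1/394) = 1/(-12591059/394) = -394/12591059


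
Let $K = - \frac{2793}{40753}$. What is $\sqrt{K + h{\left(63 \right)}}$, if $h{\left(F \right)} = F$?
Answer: $\frac{\sqrt{104517018438}}{40753} \approx 7.9329$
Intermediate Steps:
$K = - \frac{2793}{40753}$ ($K = \left(-2793\right) \frac{1}{40753} = - \frac{2793}{40753} \approx -0.068535$)
$\sqrt{K + h{\left(63 \right)}} = \sqrt{- \frac{2793}{40753} + 63} = \sqrt{\frac{2564646}{40753}} = \frac{\sqrt{104517018438}}{40753}$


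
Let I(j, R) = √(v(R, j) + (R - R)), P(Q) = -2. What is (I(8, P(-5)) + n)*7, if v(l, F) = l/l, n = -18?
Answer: -119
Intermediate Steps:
v(l, F) = 1
I(j, R) = 1 (I(j, R) = √(1 + (R - R)) = √(1 + 0) = √1 = 1)
(I(8, P(-5)) + n)*7 = (1 - 18)*7 = -17*7 = -119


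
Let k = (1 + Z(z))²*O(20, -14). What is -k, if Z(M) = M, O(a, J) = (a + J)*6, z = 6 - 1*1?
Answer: -1296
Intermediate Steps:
z = 5 (z = 6 - 1 = 5)
O(a, J) = 6*J + 6*a (O(a, J) = (J + a)*6 = 6*J + 6*a)
k = 1296 (k = (1 + 5)²*(6*(-14) + 6*20) = 6²*(-84 + 120) = 36*36 = 1296)
-k = -1*1296 = -1296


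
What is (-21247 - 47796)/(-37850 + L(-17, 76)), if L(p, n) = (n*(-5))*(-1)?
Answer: 69043/37470 ≈ 1.8426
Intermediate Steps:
L(p, n) = 5*n (L(p, n) = -5*n*(-1) = 5*n)
(-21247 - 47796)/(-37850 + L(-17, 76)) = (-21247 - 47796)/(-37850 + 5*76) = -69043/(-37850 + 380) = -69043/(-37470) = -69043*(-1/37470) = 69043/37470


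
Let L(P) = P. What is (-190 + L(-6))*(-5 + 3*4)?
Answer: -1372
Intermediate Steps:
(-190 + L(-6))*(-5 + 3*4) = (-190 - 6)*(-5 + 3*4) = -196*(-5 + 12) = -196*7 = -1372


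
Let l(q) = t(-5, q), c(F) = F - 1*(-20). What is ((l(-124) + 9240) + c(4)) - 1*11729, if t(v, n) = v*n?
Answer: -1845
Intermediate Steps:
c(F) = 20 + F (c(F) = F + 20 = 20 + F)
t(v, n) = n*v
l(q) = -5*q (l(q) = q*(-5) = -5*q)
((l(-124) + 9240) + c(4)) - 1*11729 = ((-5*(-124) + 9240) + (20 + 4)) - 1*11729 = ((620 + 9240) + 24) - 11729 = (9860 + 24) - 11729 = 9884 - 11729 = -1845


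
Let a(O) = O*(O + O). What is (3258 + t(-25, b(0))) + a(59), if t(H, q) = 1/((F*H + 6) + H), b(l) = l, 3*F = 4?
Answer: 1604537/157 ≈ 10220.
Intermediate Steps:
F = 4/3 (F = (1/3)*4 = 4/3 ≈ 1.3333)
a(O) = 2*O**2 (a(O) = O*(2*O) = 2*O**2)
t(H, q) = 1/(6 + 7*H/3) (t(H, q) = 1/((4*H/3 + 6) + H) = 1/((6 + 4*H/3) + H) = 1/(6 + 7*H/3))
(3258 + t(-25, b(0))) + a(59) = (3258 + 3/(18 + 7*(-25))) + 2*59**2 = (3258 + 3/(18 - 175)) + 2*3481 = (3258 + 3/(-157)) + 6962 = (3258 + 3*(-1/157)) + 6962 = (3258 - 3/157) + 6962 = 511503/157 + 6962 = 1604537/157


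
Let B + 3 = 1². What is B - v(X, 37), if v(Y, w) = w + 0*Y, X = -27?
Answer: -39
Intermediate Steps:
v(Y, w) = w (v(Y, w) = w + 0 = w)
B = -2 (B = -3 + 1² = -3 + 1 = -2)
B - v(X, 37) = -2 - 1*37 = -2 - 37 = -39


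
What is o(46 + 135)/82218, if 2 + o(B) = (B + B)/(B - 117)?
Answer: 39/876992 ≈ 4.4470e-5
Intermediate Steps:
o(B) = -2 + 2*B/(-117 + B) (o(B) = -2 + (B + B)/(B - 117) = -2 + (2*B)/(-117 + B) = -2 + 2*B/(-117 + B))
o(46 + 135)/82218 = (234/(-117 + (46 + 135)))/82218 = (234/(-117 + 181))*(1/82218) = (234/64)*(1/82218) = (234*(1/64))*(1/82218) = (117/32)*(1/82218) = 39/876992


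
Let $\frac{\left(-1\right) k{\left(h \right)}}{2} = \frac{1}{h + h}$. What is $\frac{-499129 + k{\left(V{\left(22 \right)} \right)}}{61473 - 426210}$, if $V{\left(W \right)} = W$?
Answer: $\frac{10980839}{8024214} \approx 1.3685$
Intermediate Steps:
$k{\left(h \right)} = - \frac{1}{h}$ ($k{\left(h \right)} = - \frac{2}{h + h} = - \frac{2}{2 h} = - 2 \frac{1}{2 h} = - \frac{1}{h}$)
$\frac{-499129 + k{\left(V{\left(22 \right)} \right)}}{61473 - 426210} = \frac{-499129 - \frac{1}{22}}{61473 - 426210} = \frac{-499129 - \frac{1}{22}}{-364737} = \left(-499129 - \frac{1}{22}\right) \left(- \frac{1}{364737}\right) = \left(- \frac{10980839}{22}\right) \left(- \frac{1}{364737}\right) = \frac{10980839}{8024214}$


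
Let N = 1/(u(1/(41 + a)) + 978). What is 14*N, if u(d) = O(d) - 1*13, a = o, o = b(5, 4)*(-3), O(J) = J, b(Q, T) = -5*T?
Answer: 707/48733 ≈ 0.014508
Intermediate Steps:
o = 60 (o = -5*4*(-3) = -20*(-3) = 60)
a = 60
u(d) = -13 + d (u(d) = d - 1*13 = d - 13 = -13 + d)
N = 101/97466 (N = 1/((-13 + 1/(41 + 60)) + 978) = 1/((-13 + 1/101) + 978) = 1/(-1312/101 + 978) = 1/(97466/101) = 101/97466 ≈ 0.0010363)
14*N = 14*(101/97466) = 707/48733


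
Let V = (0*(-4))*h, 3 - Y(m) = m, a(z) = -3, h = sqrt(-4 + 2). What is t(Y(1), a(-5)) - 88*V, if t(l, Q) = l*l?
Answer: 4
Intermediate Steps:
h = I*sqrt(2) (h = sqrt(-2) = I*sqrt(2) ≈ 1.4142*I)
Y(m) = 3 - m
V = 0 (V = (0*(-4))*(I*sqrt(2)) = 0*(I*sqrt(2)) = 0)
t(l, Q) = l**2
t(Y(1), a(-5)) - 88*V = (3 - 1*1)**2 - 88*0 = (3 - 1)**2 + 0 = 2**2 + 0 = 4 + 0 = 4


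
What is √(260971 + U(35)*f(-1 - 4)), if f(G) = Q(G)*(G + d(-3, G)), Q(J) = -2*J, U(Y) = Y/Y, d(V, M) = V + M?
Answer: √260841 ≈ 510.73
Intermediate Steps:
d(V, M) = M + V
U(Y) = 1
f(G) = -2*G*(-3 + 2*G) (f(G) = (-2*G)*(G + (G - 3)) = (-2*G)*(G + (-3 + G)) = (-2*G)*(-3 + 2*G) = -2*G*(-3 + 2*G))
√(260971 + U(35)*f(-1 - 4)) = √(260971 + 1*(2*(-1 - 4)*(3 - 2*(-1 - 4)))) = √(260971 + 1*(2*(-5)*(3 - 2*(-5)))) = √(260971 + 1*(2*(-5)*(3 + 10))) = √(260971 + 1*(2*(-5)*13)) = √(260971 + 1*(-130)) = √(260971 - 130) = √260841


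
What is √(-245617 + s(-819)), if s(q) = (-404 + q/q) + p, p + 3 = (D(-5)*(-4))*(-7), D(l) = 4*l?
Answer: I*√246583 ≈ 496.57*I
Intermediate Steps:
p = -563 (p = -3 + ((4*(-5))*(-4))*(-7) = -3 - 20*(-4)*(-7) = -3 + 80*(-7) = -3 - 560 = -563)
s(q) = -966 (s(q) = (-404 + q/q) - 563 = (-404 + 1) - 563 = -403 - 563 = -966)
√(-245617 + s(-819)) = √(-245617 - 966) = √(-246583) = I*√246583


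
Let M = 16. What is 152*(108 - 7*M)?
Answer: -608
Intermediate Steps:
152*(108 - 7*M) = 152*(108 - 7*16) = 152*(108 - 112) = 152*(-4) = -608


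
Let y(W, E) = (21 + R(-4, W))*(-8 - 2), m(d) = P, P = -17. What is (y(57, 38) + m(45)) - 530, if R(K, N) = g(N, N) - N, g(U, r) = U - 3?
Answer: -727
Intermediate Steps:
g(U, r) = -3 + U
R(K, N) = -3 (R(K, N) = (-3 + N) - N = -3)
m(d) = -17
y(W, E) = -180 (y(W, E) = (21 - 3)*(-8 - 2) = 18*(-10) = -180)
(y(57, 38) + m(45)) - 530 = (-180 - 17) - 530 = -197 - 530 = -727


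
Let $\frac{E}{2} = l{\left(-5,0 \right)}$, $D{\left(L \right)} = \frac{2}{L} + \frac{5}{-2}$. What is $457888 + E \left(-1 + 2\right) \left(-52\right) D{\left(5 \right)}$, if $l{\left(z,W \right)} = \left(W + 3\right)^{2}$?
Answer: $\frac{2299268}{5} \approx 4.5985 \cdot 10^{5}$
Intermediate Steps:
$D{\left(L \right)} = - \frac{5}{2} + \frac{2}{L}$ ($D{\left(L \right)} = \frac{2}{L} + 5 \left(- \frac{1}{2}\right) = \frac{2}{L} - \frac{5}{2} = - \frac{5}{2} + \frac{2}{L}$)
$l{\left(z,W \right)} = \left(3 + W\right)^{2}$
$E = 18$ ($E = 2 \left(3 + 0\right)^{2} = 2 \cdot 3^{2} = 2 \cdot 9 = 18$)
$457888 + E \left(-1 + 2\right) \left(-52\right) D{\left(5 \right)} = 457888 + 18 \left(-1 + 2\right) \left(-52\right) \left(- \frac{5}{2} + \frac{2}{5}\right) = 457888 + 18 \cdot 1 \left(-52\right) \left(- \frac{5}{2} + 2 \cdot \frac{1}{5}\right) = 457888 + 18 \left(-52\right) \left(- \frac{5}{2} + \frac{2}{5}\right) = 457888 - - \frac{9828}{5} = 457888 + \frac{9828}{5} = \frac{2299268}{5}$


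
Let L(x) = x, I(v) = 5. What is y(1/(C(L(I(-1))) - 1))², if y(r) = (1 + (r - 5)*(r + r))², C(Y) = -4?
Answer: 35153041/390625 ≈ 89.992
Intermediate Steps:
y(r) = (1 + 2*r*(-5 + r))² (y(r) = (1 + (-5 + r)*(2*r))² = (1 + 2*r*(-5 + r))²)
y(1/(C(L(I(-1))) - 1))² = ((1 - 10/(-4 - 1) + 2*(1/(-4 - 1))²)²)² = ((1 - 10/(-5) + 2*(1/(-5))²)²)² = ((1 - 10*(-⅕) + 2*(-⅕)²)²)² = ((1 + 2 + 2*(1/25))²)² = ((1 + 2 + 2/25)²)² = ((77/25)²)² = (5929/625)² = 35153041/390625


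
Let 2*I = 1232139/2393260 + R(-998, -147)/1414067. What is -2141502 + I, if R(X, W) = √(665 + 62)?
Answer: -10250340920901/4786520 + √727/2828134 ≈ -2.1415e+6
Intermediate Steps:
R(X, W) = √727
I = 1232139/4786520 + √727/2828134 (I = (1232139/2393260 + √727/1414067)/2 = 1232139/4786520 + √727/2828134 ≈ 0.25743)
-2141502 + I = -2141502 + (1232139/4786520 + √727/2828134) = -10250340920901/4786520 + √727/2828134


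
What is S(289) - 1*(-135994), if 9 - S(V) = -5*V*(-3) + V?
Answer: 131379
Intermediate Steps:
S(V) = 9 - 16*V (S(V) = 9 - (-5*V*(-3) + V) = 9 - (15*V + V) = 9 - 16*V)
S(289) - 1*(-135994) = (9 - 16*289) - 1*(-135994) = (9 - 4624) + 135994 = -4615 + 135994 = 131379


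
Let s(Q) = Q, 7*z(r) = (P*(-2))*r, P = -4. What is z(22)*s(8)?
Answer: 1408/7 ≈ 201.14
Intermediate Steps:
z(r) = 8*r/7 (z(r) = ((-4*(-2))*r)/7 = (8*r)/7 = 8*r/7)
z(22)*s(8) = ((8/7)*22)*8 = (176/7)*8 = 1408/7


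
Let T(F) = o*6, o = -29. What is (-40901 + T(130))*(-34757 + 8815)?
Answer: 1065567650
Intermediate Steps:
T(F) = -174 (T(F) = -29*6 = -174)
(-40901 + T(130))*(-34757 + 8815) = (-40901 - 174)*(-34757 + 8815) = -41075*(-25942) = 1065567650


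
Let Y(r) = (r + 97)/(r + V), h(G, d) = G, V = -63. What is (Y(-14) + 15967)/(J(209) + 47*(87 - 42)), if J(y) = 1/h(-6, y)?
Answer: 7376256/977053 ≈ 7.5495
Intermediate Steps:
Y(r) = (97 + r)/(-63 + r) (Y(r) = (r + 97)/(r - 63) = (97 + r)/(-63 + r))
J(y) = -⅙ (J(y) = 1/(-6) = -⅙)
(Y(-14) + 15967)/(J(209) + 47*(87 - 42)) = ((97 - 14)/(-63 - 14) + 15967)/(-⅙ + 47*(87 - 42)) = (83/(-77) + 15967)/(-⅙ + 47*45) = (-1/77*83 + 15967)/(-⅙ + 2115) = (-83/77 + 15967)/(12689/6) = (1229376/77)*(6/12689) = 7376256/977053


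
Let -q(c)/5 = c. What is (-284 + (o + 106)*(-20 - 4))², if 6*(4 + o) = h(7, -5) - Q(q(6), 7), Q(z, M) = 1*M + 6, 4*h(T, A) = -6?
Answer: 7150276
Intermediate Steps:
h(T, A) = -3/2 (h(T, A) = (¼)*(-6) = -3/2)
q(c) = -5*c
Q(z, M) = 6 + M (Q(z, M) = M + 6 = 6 + M)
o = -77/12 (o = -4 + (-3/2 - (6 + 7))/6 = -4 + (-3/2 - 1*13)/6 = -4 + (-3/2 - 13)/6 = -4 + (⅙)*(-29/2) = -4 - 29/12 = -77/12 ≈ -6.4167)
(-284 + (o + 106)*(-20 - 4))² = (-284 + (-77/12 + 106)*(-20 - 4))² = (-284 + (1195/12)*(-24))² = (-284 - 2390)² = (-2674)² = 7150276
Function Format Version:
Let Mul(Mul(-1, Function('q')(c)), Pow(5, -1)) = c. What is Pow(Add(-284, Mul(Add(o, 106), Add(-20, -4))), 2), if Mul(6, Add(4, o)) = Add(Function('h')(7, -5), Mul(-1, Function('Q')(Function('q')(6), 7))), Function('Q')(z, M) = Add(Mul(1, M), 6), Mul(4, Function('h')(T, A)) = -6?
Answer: 7150276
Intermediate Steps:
Function('h')(T, A) = Rational(-3, 2) (Function('h')(T, A) = Mul(Rational(1, 4), -6) = Rational(-3, 2))
Function('q')(c) = Mul(-5, c)
Function('Q')(z, M) = Add(6, M) (Function('Q')(z, M) = Add(M, 6) = Add(6, M))
o = Rational(-77, 12) (o = Add(-4, Mul(Rational(1, 6), Add(Rational(-3, 2), Mul(-1, Add(6, 7))))) = Add(-4, Mul(Rational(1, 6), Add(Rational(-3, 2), Mul(-1, 13)))) = Add(-4, Mul(Rational(1, 6), Add(Rational(-3, 2), -13))) = Add(-4, Mul(Rational(1, 6), Rational(-29, 2))) = Add(-4, Rational(-29, 12)) = Rational(-77, 12) ≈ -6.4167)
Pow(Add(-284, Mul(Add(o, 106), Add(-20, -4))), 2) = Pow(Add(-284, Mul(Add(Rational(-77, 12), 106), Add(-20, -4))), 2) = Pow(Add(-284, Mul(Rational(1195, 12), -24)), 2) = Pow(Add(-284, -2390), 2) = Pow(-2674, 2) = 7150276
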